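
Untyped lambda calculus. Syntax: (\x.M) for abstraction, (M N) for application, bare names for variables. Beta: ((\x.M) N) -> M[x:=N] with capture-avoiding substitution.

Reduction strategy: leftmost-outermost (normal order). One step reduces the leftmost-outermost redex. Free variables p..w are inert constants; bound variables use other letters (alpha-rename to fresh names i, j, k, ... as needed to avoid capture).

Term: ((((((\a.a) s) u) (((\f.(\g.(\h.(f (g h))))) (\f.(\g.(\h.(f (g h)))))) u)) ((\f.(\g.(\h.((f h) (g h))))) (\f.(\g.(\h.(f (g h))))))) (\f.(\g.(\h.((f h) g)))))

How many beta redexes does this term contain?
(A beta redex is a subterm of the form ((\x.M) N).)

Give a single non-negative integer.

Answer: 3

Derivation:
Term: ((((((\a.a) s) u) (((\f.(\g.(\h.(f (g h))))) (\f.(\g.(\h.(f (g h)))))) u)) ((\f.(\g.(\h.((f h) (g h))))) (\f.(\g.(\h.(f (g h))))))) (\f.(\g.(\h.((f h) g)))))
  Redex: ((\a.a) s)
  Redex: ((\f.(\g.(\h.(f (g h))))) (\f.(\g.(\h.(f (g h))))))
  Redex: ((\f.(\g.(\h.((f h) (g h))))) (\f.(\g.(\h.(f (g h))))))
Total redexes: 3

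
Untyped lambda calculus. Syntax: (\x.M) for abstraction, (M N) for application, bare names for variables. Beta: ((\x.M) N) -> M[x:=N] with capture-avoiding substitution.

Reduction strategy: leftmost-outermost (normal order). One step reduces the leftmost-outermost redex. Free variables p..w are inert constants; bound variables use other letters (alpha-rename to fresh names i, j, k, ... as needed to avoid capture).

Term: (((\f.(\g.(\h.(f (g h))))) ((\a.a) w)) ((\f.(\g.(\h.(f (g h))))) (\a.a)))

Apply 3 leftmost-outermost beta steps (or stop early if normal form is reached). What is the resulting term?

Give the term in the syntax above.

Answer: (\h.(w (((\f.(\g.(\h.(f (g h))))) (\a.a)) h)))

Derivation:
Step 0: (((\f.(\g.(\h.(f (g h))))) ((\a.a) w)) ((\f.(\g.(\h.(f (g h))))) (\a.a)))
Step 1: ((\g.(\h.(((\a.a) w) (g h)))) ((\f.(\g.(\h.(f (g h))))) (\a.a)))
Step 2: (\h.(((\a.a) w) (((\f.(\g.(\h.(f (g h))))) (\a.a)) h)))
Step 3: (\h.(w (((\f.(\g.(\h.(f (g h))))) (\a.a)) h)))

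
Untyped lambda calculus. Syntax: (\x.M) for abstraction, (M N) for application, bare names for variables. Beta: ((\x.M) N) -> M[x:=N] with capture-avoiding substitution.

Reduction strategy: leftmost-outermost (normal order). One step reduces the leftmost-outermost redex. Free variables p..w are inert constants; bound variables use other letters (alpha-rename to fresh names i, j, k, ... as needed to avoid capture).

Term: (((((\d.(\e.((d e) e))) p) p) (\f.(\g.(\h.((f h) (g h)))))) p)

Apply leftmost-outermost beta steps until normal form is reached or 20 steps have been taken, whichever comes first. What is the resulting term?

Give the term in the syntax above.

Answer: ((((p p) p) (\f.(\g.(\h.((f h) (g h)))))) p)

Derivation:
Step 0: (((((\d.(\e.((d e) e))) p) p) (\f.(\g.(\h.((f h) (g h)))))) p)
Step 1: ((((\e.((p e) e)) p) (\f.(\g.(\h.((f h) (g h)))))) p)
Step 2: ((((p p) p) (\f.(\g.(\h.((f h) (g h)))))) p)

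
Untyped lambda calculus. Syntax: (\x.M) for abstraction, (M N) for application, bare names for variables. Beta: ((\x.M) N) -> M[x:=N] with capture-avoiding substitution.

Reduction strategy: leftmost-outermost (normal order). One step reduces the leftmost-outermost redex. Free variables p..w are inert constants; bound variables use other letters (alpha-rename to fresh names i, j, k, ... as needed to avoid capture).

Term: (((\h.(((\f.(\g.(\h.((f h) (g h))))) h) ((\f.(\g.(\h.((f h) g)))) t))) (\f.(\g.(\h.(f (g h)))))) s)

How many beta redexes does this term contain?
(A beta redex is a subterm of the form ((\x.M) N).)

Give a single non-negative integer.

Answer: 3

Derivation:
Term: (((\h.(((\f.(\g.(\h.((f h) (g h))))) h) ((\f.(\g.(\h.((f h) g)))) t))) (\f.(\g.(\h.(f (g h)))))) s)
  Redex: ((\h.(((\f.(\g.(\h.((f h) (g h))))) h) ((\f.(\g.(\h.((f h) g)))) t))) (\f.(\g.(\h.(f (g h))))))
  Redex: ((\f.(\g.(\h.((f h) (g h))))) h)
  Redex: ((\f.(\g.(\h.((f h) g)))) t)
Total redexes: 3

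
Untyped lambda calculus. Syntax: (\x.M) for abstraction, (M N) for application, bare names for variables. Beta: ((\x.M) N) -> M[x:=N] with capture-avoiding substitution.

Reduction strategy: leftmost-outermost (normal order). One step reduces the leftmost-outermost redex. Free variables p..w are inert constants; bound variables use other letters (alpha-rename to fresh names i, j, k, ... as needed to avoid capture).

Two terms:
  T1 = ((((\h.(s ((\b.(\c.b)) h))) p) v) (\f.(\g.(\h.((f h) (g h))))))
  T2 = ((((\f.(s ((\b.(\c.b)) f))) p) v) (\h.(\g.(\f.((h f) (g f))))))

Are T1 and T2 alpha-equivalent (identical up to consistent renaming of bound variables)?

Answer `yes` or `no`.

Answer: yes

Derivation:
Term 1: ((((\h.(s ((\b.(\c.b)) h))) p) v) (\f.(\g.(\h.((f h) (g h))))))
Term 2: ((((\f.(s ((\b.(\c.b)) f))) p) v) (\h.(\g.(\f.((h f) (g f))))))
Alpha-equivalence: compare structure up to binder renaming.
Result: True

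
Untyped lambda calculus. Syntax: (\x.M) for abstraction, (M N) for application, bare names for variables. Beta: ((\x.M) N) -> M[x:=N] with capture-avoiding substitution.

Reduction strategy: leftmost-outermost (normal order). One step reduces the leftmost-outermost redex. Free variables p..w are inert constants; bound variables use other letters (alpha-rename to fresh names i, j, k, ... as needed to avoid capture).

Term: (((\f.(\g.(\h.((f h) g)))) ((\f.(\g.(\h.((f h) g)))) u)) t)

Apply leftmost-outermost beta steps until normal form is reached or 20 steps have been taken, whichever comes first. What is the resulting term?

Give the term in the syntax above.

Step 0: (((\f.(\g.(\h.((f h) g)))) ((\f.(\g.(\h.((f h) g)))) u)) t)
Step 1: ((\g.(\h.((((\f.(\g.(\h.((f h) g)))) u) h) g))) t)
Step 2: (\h.((((\f.(\g.(\h.((f h) g)))) u) h) t))
Step 3: (\h.(((\g.(\h.((u h) g))) h) t))
Step 4: (\h.((\i.((u i) h)) t))
Step 5: (\h.((u t) h))

Answer: (\h.((u t) h))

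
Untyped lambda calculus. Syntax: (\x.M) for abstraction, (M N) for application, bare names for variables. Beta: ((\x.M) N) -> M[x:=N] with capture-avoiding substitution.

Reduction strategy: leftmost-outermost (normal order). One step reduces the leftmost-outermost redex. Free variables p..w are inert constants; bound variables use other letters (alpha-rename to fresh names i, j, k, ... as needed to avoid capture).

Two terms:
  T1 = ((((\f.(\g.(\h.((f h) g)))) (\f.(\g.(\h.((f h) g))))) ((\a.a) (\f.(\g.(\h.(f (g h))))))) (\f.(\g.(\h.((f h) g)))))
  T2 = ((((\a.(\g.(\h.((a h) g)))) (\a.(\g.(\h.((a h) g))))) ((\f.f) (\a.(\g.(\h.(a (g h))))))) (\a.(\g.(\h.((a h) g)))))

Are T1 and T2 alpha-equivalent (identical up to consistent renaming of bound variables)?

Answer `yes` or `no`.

Answer: yes

Derivation:
Term 1: ((((\f.(\g.(\h.((f h) g)))) (\f.(\g.(\h.((f h) g))))) ((\a.a) (\f.(\g.(\h.(f (g h))))))) (\f.(\g.(\h.((f h) g)))))
Term 2: ((((\a.(\g.(\h.((a h) g)))) (\a.(\g.(\h.((a h) g))))) ((\f.f) (\a.(\g.(\h.(a (g h))))))) (\a.(\g.(\h.((a h) g)))))
Alpha-equivalence: compare structure up to binder renaming.
Result: True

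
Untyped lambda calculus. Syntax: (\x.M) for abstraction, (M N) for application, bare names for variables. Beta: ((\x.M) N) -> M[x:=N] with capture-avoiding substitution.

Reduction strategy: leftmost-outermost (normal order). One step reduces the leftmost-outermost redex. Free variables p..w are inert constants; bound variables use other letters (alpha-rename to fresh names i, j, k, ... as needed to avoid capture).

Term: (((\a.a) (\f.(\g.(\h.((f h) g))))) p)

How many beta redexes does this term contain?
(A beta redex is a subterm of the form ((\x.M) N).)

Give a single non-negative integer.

Term: (((\a.a) (\f.(\g.(\h.((f h) g))))) p)
  Redex: ((\a.a) (\f.(\g.(\h.((f h) g)))))
Total redexes: 1

Answer: 1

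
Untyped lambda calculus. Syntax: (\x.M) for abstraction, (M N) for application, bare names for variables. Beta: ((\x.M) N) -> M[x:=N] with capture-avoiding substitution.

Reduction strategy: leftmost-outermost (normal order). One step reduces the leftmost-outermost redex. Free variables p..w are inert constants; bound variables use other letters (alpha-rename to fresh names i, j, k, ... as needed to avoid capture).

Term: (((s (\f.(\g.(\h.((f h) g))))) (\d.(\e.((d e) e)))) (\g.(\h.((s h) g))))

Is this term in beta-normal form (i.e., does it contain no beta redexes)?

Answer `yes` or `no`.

Term: (((s (\f.(\g.(\h.((f h) g))))) (\d.(\e.((d e) e)))) (\g.(\h.((s h) g))))
No beta redexes found.

Answer: yes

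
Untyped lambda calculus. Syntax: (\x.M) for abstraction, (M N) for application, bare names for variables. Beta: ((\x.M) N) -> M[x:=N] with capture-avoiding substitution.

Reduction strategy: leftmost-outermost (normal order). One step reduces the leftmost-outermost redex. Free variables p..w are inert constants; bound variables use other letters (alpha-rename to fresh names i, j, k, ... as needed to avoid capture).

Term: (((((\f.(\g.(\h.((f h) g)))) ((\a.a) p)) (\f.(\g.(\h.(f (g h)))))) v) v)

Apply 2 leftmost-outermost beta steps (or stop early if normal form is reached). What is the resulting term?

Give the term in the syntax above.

Answer: (((\h.((((\a.a) p) h) (\f.(\g.(\h.(f (g h))))))) v) v)

Derivation:
Step 0: (((((\f.(\g.(\h.((f h) g)))) ((\a.a) p)) (\f.(\g.(\h.(f (g h)))))) v) v)
Step 1: ((((\g.(\h.((((\a.a) p) h) g))) (\f.(\g.(\h.(f (g h)))))) v) v)
Step 2: (((\h.((((\a.a) p) h) (\f.(\g.(\h.(f (g h))))))) v) v)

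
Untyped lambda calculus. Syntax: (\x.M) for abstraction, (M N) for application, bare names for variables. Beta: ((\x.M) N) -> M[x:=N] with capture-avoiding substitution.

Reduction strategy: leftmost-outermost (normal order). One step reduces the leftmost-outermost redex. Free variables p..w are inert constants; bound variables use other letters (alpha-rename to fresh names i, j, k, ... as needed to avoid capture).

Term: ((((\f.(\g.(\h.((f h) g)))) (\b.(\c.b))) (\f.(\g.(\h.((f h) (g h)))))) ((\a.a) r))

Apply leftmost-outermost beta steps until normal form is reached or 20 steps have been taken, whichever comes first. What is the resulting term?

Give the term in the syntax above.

Step 0: ((((\f.(\g.(\h.((f h) g)))) (\b.(\c.b))) (\f.(\g.(\h.((f h) (g h)))))) ((\a.a) r))
Step 1: (((\g.(\h.(((\b.(\c.b)) h) g))) (\f.(\g.(\h.((f h) (g h)))))) ((\a.a) r))
Step 2: ((\h.(((\b.(\c.b)) h) (\f.(\g.(\h.((f h) (g h))))))) ((\a.a) r))
Step 3: (((\b.(\c.b)) ((\a.a) r)) (\f.(\g.(\h.((f h) (g h))))))
Step 4: ((\c.((\a.a) r)) (\f.(\g.(\h.((f h) (g h))))))
Step 5: ((\a.a) r)
Step 6: r

Answer: r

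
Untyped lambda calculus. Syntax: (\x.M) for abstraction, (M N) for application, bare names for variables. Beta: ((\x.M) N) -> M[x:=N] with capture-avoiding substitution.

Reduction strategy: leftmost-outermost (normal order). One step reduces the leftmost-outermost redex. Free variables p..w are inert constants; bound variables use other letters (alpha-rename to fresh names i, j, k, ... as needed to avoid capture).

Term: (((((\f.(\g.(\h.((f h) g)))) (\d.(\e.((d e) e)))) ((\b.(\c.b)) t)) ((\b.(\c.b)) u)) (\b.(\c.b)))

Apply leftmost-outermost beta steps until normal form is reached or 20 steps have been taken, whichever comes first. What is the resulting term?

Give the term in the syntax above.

Step 0: (((((\f.(\g.(\h.((f h) g)))) (\d.(\e.((d e) e)))) ((\b.(\c.b)) t)) ((\b.(\c.b)) u)) (\b.(\c.b)))
Step 1: ((((\g.(\h.(((\d.(\e.((d e) e))) h) g))) ((\b.(\c.b)) t)) ((\b.(\c.b)) u)) (\b.(\c.b)))
Step 2: (((\h.(((\d.(\e.((d e) e))) h) ((\b.(\c.b)) t))) ((\b.(\c.b)) u)) (\b.(\c.b)))
Step 3: ((((\d.(\e.((d e) e))) ((\b.(\c.b)) u)) ((\b.(\c.b)) t)) (\b.(\c.b)))
Step 4: (((\e.((((\b.(\c.b)) u) e) e)) ((\b.(\c.b)) t)) (\b.(\c.b)))
Step 5: (((((\b.(\c.b)) u) ((\b.(\c.b)) t)) ((\b.(\c.b)) t)) (\b.(\c.b)))
Step 6: ((((\c.u) ((\b.(\c.b)) t)) ((\b.(\c.b)) t)) (\b.(\c.b)))
Step 7: ((u ((\b.(\c.b)) t)) (\b.(\c.b)))
Step 8: ((u (\c.t)) (\b.(\c.b)))

Answer: ((u (\c.t)) (\b.(\c.b)))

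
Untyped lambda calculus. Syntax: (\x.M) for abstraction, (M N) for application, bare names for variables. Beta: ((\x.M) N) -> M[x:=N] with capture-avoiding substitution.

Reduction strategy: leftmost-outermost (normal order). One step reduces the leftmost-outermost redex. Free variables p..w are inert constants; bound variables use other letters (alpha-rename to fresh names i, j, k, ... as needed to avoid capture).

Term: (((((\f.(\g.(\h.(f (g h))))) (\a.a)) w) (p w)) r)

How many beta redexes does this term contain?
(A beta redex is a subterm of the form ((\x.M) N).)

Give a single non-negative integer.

Term: (((((\f.(\g.(\h.(f (g h))))) (\a.a)) w) (p w)) r)
  Redex: ((\f.(\g.(\h.(f (g h))))) (\a.a))
Total redexes: 1

Answer: 1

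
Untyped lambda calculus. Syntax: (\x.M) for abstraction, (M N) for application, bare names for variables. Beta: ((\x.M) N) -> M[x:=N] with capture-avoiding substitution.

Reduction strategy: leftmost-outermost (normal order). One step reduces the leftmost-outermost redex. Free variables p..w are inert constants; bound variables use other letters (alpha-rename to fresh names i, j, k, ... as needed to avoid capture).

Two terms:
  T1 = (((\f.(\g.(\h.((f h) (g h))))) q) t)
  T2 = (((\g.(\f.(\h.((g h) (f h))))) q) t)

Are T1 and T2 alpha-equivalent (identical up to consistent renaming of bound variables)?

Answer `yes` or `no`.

Answer: yes

Derivation:
Term 1: (((\f.(\g.(\h.((f h) (g h))))) q) t)
Term 2: (((\g.(\f.(\h.((g h) (f h))))) q) t)
Alpha-equivalence: compare structure up to binder renaming.
Result: True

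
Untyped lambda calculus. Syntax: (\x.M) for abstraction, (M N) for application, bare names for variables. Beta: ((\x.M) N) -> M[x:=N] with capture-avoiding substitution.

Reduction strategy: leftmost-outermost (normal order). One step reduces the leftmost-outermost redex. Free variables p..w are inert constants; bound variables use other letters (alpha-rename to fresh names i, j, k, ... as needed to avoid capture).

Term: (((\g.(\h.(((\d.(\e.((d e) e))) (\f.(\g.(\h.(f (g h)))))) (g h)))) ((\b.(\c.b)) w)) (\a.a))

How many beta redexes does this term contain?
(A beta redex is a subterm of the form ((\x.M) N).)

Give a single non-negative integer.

Term: (((\g.(\h.(((\d.(\e.((d e) e))) (\f.(\g.(\h.(f (g h)))))) (g h)))) ((\b.(\c.b)) w)) (\a.a))
  Redex: ((\g.(\h.(((\d.(\e.((d e) e))) (\f.(\g.(\h.(f (g h)))))) (g h)))) ((\b.(\c.b)) w))
  Redex: ((\d.(\e.((d e) e))) (\f.(\g.(\h.(f (g h))))))
  Redex: ((\b.(\c.b)) w)
Total redexes: 3

Answer: 3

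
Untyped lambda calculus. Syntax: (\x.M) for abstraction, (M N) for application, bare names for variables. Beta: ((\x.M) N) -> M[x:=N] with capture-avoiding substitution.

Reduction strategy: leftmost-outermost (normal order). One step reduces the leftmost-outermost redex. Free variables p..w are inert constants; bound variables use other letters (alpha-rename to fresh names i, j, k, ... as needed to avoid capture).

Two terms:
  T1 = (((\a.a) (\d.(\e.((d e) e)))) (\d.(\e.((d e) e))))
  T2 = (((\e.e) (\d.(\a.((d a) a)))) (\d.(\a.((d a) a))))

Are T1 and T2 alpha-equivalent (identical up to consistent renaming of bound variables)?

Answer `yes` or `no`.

Term 1: (((\a.a) (\d.(\e.((d e) e)))) (\d.(\e.((d e) e))))
Term 2: (((\e.e) (\d.(\a.((d a) a)))) (\d.(\a.((d a) a))))
Alpha-equivalence: compare structure up to binder renaming.
Result: True

Answer: yes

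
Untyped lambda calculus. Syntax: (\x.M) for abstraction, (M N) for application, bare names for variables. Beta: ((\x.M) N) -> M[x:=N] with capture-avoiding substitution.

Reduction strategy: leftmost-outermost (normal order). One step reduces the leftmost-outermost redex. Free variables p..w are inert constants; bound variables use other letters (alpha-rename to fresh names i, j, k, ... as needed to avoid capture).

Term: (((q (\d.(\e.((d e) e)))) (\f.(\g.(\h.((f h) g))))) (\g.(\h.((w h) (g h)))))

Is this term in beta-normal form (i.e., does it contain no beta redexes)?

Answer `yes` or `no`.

Answer: yes

Derivation:
Term: (((q (\d.(\e.((d e) e)))) (\f.(\g.(\h.((f h) g))))) (\g.(\h.((w h) (g h)))))
No beta redexes found.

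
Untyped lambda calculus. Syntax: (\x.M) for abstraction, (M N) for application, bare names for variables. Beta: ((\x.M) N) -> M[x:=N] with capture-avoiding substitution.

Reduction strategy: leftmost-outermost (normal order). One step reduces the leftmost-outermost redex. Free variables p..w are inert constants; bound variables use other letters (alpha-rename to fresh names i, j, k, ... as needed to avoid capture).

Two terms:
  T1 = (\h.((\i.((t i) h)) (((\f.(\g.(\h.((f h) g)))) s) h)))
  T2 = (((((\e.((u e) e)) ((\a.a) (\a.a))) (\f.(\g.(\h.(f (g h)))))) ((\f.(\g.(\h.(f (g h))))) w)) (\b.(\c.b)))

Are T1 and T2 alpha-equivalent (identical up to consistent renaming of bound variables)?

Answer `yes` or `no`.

Answer: no

Derivation:
Term 1: (\h.((\i.((t i) h)) (((\f.(\g.(\h.((f h) g)))) s) h)))
Term 2: (((((\e.((u e) e)) ((\a.a) (\a.a))) (\f.(\g.(\h.(f (g h)))))) ((\f.(\g.(\h.(f (g h))))) w)) (\b.(\c.b)))
Alpha-equivalence: compare structure up to binder renaming.
Result: False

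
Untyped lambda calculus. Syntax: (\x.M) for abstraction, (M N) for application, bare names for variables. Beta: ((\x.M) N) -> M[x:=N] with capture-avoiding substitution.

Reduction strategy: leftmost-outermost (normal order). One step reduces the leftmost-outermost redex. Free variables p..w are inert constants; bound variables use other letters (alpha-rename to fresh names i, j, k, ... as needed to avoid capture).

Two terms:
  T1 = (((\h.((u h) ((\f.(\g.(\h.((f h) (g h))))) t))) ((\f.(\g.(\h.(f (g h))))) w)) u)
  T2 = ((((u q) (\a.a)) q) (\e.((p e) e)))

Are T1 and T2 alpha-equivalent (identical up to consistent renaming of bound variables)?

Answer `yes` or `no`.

Term 1: (((\h.((u h) ((\f.(\g.(\h.((f h) (g h))))) t))) ((\f.(\g.(\h.(f (g h))))) w)) u)
Term 2: ((((u q) (\a.a)) q) (\e.((p e) e)))
Alpha-equivalence: compare structure up to binder renaming.
Result: False

Answer: no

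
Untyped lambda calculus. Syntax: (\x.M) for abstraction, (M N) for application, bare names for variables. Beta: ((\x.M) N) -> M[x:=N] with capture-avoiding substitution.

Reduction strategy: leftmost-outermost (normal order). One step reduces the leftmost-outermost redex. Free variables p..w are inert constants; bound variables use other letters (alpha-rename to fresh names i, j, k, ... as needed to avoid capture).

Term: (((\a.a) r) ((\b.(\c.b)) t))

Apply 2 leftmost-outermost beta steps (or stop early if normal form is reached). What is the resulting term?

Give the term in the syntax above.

Answer: (r (\c.t))

Derivation:
Step 0: (((\a.a) r) ((\b.(\c.b)) t))
Step 1: (r ((\b.(\c.b)) t))
Step 2: (r (\c.t))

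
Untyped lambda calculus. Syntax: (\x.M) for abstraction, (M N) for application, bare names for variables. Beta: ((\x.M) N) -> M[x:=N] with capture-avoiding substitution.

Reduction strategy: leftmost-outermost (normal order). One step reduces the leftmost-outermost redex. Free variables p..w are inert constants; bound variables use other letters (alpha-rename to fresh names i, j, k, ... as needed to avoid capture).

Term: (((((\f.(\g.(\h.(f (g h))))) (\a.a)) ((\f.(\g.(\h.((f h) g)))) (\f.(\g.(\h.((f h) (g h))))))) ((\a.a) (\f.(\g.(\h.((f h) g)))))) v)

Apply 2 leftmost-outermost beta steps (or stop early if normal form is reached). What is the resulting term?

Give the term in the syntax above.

Answer: (((\h.((\a.a) (((\f.(\g.(\h.((f h) g)))) (\f.(\g.(\h.((f h) (g h)))))) h))) ((\a.a) (\f.(\g.(\h.((f h) g)))))) v)

Derivation:
Step 0: (((((\f.(\g.(\h.(f (g h))))) (\a.a)) ((\f.(\g.(\h.((f h) g)))) (\f.(\g.(\h.((f h) (g h))))))) ((\a.a) (\f.(\g.(\h.((f h) g)))))) v)
Step 1: ((((\g.(\h.((\a.a) (g h)))) ((\f.(\g.(\h.((f h) g)))) (\f.(\g.(\h.((f h) (g h))))))) ((\a.a) (\f.(\g.(\h.((f h) g)))))) v)
Step 2: (((\h.((\a.a) (((\f.(\g.(\h.((f h) g)))) (\f.(\g.(\h.((f h) (g h)))))) h))) ((\a.a) (\f.(\g.(\h.((f h) g)))))) v)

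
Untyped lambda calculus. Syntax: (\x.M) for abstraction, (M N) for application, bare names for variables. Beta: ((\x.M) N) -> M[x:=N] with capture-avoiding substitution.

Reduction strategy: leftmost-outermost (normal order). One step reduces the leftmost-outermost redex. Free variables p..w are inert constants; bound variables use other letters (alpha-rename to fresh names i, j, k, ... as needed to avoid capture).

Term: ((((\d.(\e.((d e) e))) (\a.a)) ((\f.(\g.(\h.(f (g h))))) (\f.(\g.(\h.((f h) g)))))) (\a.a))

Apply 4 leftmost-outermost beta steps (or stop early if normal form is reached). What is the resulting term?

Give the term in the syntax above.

Answer: (((\g.(\h.((\f.(\g.(\h.((f h) g)))) (g h)))) ((\f.(\g.(\h.(f (g h))))) (\f.(\g.(\h.((f h) g)))))) (\a.a))

Derivation:
Step 0: ((((\d.(\e.((d e) e))) (\a.a)) ((\f.(\g.(\h.(f (g h))))) (\f.(\g.(\h.((f h) g)))))) (\a.a))
Step 1: (((\e.(((\a.a) e) e)) ((\f.(\g.(\h.(f (g h))))) (\f.(\g.(\h.((f h) g)))))) (\a.a))
Step 2: ((((\a.a) ((\f.(\g.(\h.(f (g h))))) (\f.(\g.(\h.((f h) g)))))) ((\f.(\g.(\h.(f (g h))))) (\f.(\g.(\h.((f h) g)))))) (\a.a))
Step 3: ((((\f.(\g.(\h.(f (g h))))) (\f.(\g.(\h.((f h) g))))) ((\f.(\g.(\h.(f (g h))))) (\f.(\g.(\h.((f h) g)))))) (\a.a))
Step 4: (((\g.(\h.((\f.(\g.(\h.((f h) g)))) (g h)))) ((\f.(\g.(\h.(f (g h))))) (\f.(\g.(\h.((f h) g)))))) (\a.a))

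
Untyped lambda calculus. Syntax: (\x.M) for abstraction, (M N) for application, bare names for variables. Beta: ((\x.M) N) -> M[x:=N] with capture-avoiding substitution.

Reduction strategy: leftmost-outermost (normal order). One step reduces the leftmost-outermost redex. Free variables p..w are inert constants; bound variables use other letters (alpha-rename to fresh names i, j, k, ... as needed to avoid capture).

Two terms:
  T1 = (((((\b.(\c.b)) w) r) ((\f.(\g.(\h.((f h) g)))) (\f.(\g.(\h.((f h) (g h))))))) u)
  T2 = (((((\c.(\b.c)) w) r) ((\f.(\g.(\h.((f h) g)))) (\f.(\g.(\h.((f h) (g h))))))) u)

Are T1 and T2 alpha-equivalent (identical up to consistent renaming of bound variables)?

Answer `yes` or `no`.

Term 1: (((((\b.(\c.b)) w) r) ((\f.(\g.(\h.((f h) g)))) (\f.(\g.(\h.((f h) (g h))))))) u)
Term 2: (((((\c.(\b.c)) w) r) ((\f.(\g.(\h.((f h) g)))) (\f.(\g.(\h.((f h) (g h))))))) u)
Alpha-equivalence: compare structure up to binder renaming.
Result: True

Answer: yes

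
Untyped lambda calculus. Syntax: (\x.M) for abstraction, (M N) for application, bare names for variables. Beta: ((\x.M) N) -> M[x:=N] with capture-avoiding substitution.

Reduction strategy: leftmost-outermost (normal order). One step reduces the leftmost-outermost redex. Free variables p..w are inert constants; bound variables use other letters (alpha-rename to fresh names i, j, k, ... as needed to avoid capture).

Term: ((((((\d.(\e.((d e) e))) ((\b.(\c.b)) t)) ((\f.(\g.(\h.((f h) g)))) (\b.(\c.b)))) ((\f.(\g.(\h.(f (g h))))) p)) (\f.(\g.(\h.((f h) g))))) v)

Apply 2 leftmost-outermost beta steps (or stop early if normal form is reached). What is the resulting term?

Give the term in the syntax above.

Answer: (((((((\b.(\c.b)) t) ((\f.(\g.(\h.((f h) g)))) (\b.(\c.b)))) ((\f.(\g.(\h.((f h) g)))) (\b.(\c.b)))) ((\f.(\g.(\h.(f (g h))))) p)) (\f.(\g.(\h.((f h) g))))) v)

Derivation:
Step 0: ((((((\d.(\e.((d e) e))) ((\b.(\c.b)) t)) ((\f.(\g.(\h.((f h) g)))) (\b.(\c.b)))) ((\f.(\g.(\h.(f (g h))))) p)) (\f.(\g.(\h.((f h) g))))) v)
Step 1: (((((\e.((((\b.(\c.b)) t) e) e)) ((\f.(\g.(\h.((f h) g)))) (\b.(\c.b)))) ((\f.(\g.(\h.(f (g h))))) p)) (\f.(\g.(\h.((f h) g))))) v)
Step 2: (((((((\b.(\c.b)) t) ((\f.(\g.(\h.((f h) g)))) (\b.(\c.b)))) ((\f.(\g.(\h.((f h) g)))) (\b.(\c.b)))) ((\f.(\g.(\h.(f (g h))))) p)) (\f.(\g.(\h.((f h) g))))) v)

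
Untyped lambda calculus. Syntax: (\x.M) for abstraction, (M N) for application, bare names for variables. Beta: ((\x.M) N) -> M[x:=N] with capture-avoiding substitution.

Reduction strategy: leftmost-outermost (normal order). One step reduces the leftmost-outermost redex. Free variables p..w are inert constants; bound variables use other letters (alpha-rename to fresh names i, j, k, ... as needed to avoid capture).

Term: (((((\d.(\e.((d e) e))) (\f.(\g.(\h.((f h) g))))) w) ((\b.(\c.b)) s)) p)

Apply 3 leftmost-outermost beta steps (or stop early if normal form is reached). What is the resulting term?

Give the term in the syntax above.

Step 0: (((((\d.(\e.((d e) e))) (\f.(\g.(\h.((f h) g))))) w) ((\b.(\c.b)) s)) p)
Step 1: ((((\e.(((\f.(\g.(\h.((f h) g)))) e) e)) w) ((\b.(\c.b)) s)) p)
Step 2: (((((\f.(\g.(\h.((f h) g)))) w) w) ((\b.(\c.b)) s)) p)
Step 3: ((((\g.(\h.((w h) g))) w) ((\b.(\c.b)) s)) p)

Answer: ((((\g.(\h.((w h) g))) w) ((\b.(\c.b)) s)) p)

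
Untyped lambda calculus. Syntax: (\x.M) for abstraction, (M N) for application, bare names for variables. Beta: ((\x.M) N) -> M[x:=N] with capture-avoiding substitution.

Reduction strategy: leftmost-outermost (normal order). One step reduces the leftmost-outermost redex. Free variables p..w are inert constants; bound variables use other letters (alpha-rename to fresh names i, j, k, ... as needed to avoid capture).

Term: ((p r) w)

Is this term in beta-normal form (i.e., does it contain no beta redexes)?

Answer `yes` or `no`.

Answer: yes

Derivation:
Term: ((p r) w)
No beta redexes found.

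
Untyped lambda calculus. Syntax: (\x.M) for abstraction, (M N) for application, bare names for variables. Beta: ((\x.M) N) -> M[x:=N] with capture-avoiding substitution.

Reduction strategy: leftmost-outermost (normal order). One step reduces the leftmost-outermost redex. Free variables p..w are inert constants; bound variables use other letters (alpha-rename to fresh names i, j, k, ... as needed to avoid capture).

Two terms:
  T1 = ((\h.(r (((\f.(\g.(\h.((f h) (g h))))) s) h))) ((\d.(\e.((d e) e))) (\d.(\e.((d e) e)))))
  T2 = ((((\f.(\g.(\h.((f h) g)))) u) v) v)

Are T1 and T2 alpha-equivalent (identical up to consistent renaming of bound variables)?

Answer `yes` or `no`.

Term 1: ((\h.(r (((\f.(\g.(\h.((f h) (g h))))) s) h))) ((\d.(\e.((d e) e))) (\d.(\e.((d e) e)))))
Term 2: ((((\f.(\g.(\h.((f h) g)))) u) v) v)
Alpha-equivalence: compare structure up to binder renaming.
Result: False

Answer: no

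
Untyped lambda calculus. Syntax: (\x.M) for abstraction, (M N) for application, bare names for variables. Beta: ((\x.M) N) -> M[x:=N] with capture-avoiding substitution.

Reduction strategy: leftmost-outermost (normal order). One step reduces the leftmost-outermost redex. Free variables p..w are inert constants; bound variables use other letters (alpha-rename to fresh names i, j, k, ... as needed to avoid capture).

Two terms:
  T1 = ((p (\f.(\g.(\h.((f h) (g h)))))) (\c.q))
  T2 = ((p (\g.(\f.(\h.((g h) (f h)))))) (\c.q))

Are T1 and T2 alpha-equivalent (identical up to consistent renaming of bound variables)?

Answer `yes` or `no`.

Answer: yes

Derivation:
Term 1: ((p (\f.(\g.(\h.((f h) (g h)))))) (\c.q))
Term 2: ((p (\g.(\f.(\h.((g h) (f h)))))) (\c.q))
Alpha-equivalence: compare structure up to binder renaming.
Result: True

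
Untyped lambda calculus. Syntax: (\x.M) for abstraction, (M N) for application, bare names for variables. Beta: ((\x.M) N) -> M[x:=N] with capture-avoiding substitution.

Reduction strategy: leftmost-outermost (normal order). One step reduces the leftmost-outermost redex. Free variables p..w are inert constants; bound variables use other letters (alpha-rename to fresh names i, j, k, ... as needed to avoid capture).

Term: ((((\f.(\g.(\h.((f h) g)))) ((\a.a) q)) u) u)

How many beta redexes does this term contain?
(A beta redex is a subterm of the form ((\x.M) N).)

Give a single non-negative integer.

Answer: 2

Derivation:
Term: ((((\f.(\g.(\h.((f h) g)))) ((\a.a) q)) u) u)
  Redex: ((\f.(\g.(\h.((f h) g)))) ((\a.a) q))
  Redex: ((\a.a) q)
Total redexes: 2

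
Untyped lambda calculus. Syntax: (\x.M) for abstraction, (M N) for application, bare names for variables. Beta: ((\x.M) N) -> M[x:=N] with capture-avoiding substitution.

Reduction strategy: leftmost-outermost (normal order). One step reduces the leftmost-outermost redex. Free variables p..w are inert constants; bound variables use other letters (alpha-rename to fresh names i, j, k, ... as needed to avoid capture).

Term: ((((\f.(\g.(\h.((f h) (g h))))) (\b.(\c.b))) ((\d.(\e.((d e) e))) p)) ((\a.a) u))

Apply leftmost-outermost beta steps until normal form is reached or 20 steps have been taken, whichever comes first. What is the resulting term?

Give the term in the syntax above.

Step 0: ((((\f.(\g.(\h.((f h) (g h))))) (\b.(\c.b))) ((\d.(\e.((d e) e))) p)) ((\a.a) u))
Step 1: (((\g.(\h.(((\b.(\c.b)) h) (g h)))) ((\d.(\e.((d e) e))) p)) ((\a.a) u))
Step 2: ((\h.(((\b.(\c.b)) h) (((\d.(\e.((d e) e))) p) h))) ((\a.a) u))
Step 3: (((\b.(\c.b)) ((\a.a) u)) (((\d.(\e.((d e) e))) p) ((\a.a) u)))
Step 4: ((\c.((\a.a) u)) (((\d.(\e.((d e) e))) p) ((\a.a) u)))
Step 5: ((\a.a) u)
Step 6: u

Answer: u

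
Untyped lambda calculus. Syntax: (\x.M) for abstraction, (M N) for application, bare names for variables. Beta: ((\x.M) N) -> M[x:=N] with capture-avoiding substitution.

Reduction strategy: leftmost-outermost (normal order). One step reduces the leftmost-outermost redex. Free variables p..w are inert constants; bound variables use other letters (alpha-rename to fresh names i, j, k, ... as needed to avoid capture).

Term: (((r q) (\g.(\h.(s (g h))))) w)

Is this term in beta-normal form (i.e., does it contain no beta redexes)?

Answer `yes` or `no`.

Answer: yes

Derivation:
Term: (((r q) (\g.(\h.(s (g h))))) w)
No beta redexes found.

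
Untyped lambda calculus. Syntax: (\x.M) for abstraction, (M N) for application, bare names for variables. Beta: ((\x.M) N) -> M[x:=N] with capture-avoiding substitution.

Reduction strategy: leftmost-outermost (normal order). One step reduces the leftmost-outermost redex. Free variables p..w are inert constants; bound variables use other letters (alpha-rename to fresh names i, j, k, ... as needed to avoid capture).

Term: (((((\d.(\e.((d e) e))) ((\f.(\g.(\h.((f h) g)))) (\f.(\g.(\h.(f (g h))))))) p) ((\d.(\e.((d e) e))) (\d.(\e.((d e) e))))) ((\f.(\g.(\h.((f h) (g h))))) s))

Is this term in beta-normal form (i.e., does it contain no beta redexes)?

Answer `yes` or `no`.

Term: (((((\d.(\e.((d e) e))) ((\f.(\g.(\h.((f h) g)))) (\f.(\g.(\h.(f (g h))))))) p) ((\d.(\e.((d e) e))) (\d.(\e.((d e) e))))) ((\f.(\g.(\h.((f h) (g h))))) s))
Found 4 beta redex(es).

Answer: no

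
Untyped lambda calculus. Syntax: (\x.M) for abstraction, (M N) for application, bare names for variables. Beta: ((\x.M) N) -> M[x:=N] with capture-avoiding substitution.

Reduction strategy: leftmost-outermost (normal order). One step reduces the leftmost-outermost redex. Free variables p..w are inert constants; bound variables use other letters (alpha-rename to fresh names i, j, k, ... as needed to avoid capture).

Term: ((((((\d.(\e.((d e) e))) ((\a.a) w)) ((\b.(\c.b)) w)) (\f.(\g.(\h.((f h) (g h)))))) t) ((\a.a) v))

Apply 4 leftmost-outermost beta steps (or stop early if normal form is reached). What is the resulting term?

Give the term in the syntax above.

Step 0: ((((((\d.(\e.((d e) e))) ((\a.a) w)) ((\b.(\c.b)) w)) (\f.(\g.(\h.((f h) (g h)))))) t) ((\a.a) v))
Step 1: (((((\e.((((\a.a) w) e) e)) ((\b.(\c.b)) w)) (\f.(\g.(\h.((f h) (g h)))))) t) ((\a.a) v))
Step 2: (((((((\a.a) w) ((\b.(\c.b)) w)) ((\b.(\c.b)) w)) (\f.(\g.(\h.((f h) (g h)))))) t) ((\a.a) v))
Step 3: (((((w ((\b.(\c.b)) w)) ((\b.(\c.b)) w)) (\f.(\g.(\h.((f h) (g h)))))) t) ((\a.a) v))
Step 4: (((((w (\c.w)) ((\b.(\c.b)) w)) (\f.(\g.(\h.((f h) (g h)))))) t) ((\a.a) v))

Answer: (((((w (\c.w)) ((\b.(\c.b)) w)) (\f.(\g.(\h.((f h) (g h)))))) t) ((\a.a) v))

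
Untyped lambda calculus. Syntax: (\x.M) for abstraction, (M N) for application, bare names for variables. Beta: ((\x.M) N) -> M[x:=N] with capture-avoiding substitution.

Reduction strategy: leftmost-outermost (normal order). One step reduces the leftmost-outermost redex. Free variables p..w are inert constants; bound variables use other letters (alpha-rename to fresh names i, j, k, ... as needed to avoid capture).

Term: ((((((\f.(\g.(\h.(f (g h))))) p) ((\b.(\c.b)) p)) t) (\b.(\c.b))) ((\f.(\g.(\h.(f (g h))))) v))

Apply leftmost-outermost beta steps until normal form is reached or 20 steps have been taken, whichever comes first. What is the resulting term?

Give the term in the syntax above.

Step 0: ((((((\f.(\g.(\h.(f (g h))))) p) ((\b.(\c.b)) p)) t) (\b.(\c.b))) ((\f.(\g.(\h.(f (g h))))) v))
Step 1: (((((\g.(\h.(p (g h)))) ((\b.(\c.b)) p)) t) (\b.(\c.b))) ((\f.(\g.(\h.(f (g h))))) v))
Step 2: ((((\h.(p (((\b.(\c.b)) p) h))) t) (\b.(\c.b))) ((\f.(\g.(\h.(f (g h))))) v))
Step 3: (((p (((\b.(\c.b)) p) t)) (\b.(\c.b))) ((\f.(\g.(\h.(f (g h))))) v))
Step 4: (((p ((\c.p) t)) (\b.(\c.b))) ((\f.(\g.(\h.(f (g h))))) v))
Step 5: (((p p) (\b.(\c.b))) ((\f.(\g.(\h.(f (g h))))) v))
Step 6: (((p p) (\b.(\c.b))) (\g.(\h.(v (g h)))))

Answer: (((p p) (\b.(\c.b))) (\g.(\h.(v (g h)))))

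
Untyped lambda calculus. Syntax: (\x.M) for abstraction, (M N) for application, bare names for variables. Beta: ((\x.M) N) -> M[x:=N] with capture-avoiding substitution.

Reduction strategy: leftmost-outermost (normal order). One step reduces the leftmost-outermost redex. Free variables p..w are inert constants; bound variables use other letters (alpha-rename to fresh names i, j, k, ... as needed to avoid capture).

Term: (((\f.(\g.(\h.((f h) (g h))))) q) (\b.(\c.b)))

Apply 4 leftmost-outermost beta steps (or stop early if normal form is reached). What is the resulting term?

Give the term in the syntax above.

Step 0: (((\f.(\g.(\h.((f h) (g h))))) q) (\b.(\c.b)))
Step 1: ((\g.(\h.((q h) (g h)))) (\b.(\c.b)))
Step 2: (\h.((q h) ((\b.(\c.b)) h)))
Step 3: (\h.((q h) (\c.h)))
Step 4: (normal form reached)

Answer: (\h.((q h) (\c.h)))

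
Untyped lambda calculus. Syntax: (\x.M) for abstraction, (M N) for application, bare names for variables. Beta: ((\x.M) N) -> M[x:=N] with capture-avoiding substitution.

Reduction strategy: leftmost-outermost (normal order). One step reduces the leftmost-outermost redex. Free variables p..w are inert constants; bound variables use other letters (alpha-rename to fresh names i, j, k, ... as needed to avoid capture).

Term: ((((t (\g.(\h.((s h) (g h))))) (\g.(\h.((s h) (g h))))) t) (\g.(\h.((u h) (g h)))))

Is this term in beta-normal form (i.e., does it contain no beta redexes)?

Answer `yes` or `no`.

Term: ((((t (\g.(\h.((s h) (g h))))) (\g.(\h.((s h) (g h))))) t) (\g.(\h.((u h) (g h)))))
No beta redexes found.

Answer: yes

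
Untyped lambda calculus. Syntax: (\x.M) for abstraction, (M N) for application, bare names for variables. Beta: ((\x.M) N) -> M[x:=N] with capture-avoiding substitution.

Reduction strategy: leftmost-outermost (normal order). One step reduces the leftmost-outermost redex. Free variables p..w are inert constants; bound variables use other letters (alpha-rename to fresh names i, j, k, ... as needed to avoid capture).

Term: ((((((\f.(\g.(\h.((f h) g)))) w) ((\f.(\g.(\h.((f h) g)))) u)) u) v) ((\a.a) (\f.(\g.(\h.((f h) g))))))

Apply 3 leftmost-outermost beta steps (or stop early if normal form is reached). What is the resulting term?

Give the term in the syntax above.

Answer: ((((w u) ((\f.(\g.(\h.((f h) g)))) u)) v) ((\a.a) (\f.(\g.(\h.((f h) g))))))

Derivation:
Step 0: ((((((\f.(\g.(\h.((f h) g)))) w) ((\f.(\g.(\h.((f h) g)))) u)) u) v) ((\a.a) (\f.(\g.(\h.((f h) g))))))
Step 1: (((((\g.(\h.((w h) g))) ((\f.(\g.(\h.((f h) g)))) u)) u) v) ((\a.a) (\f.(\g.(\h.((f h) g))))))
Step 2: ((((\h.((w h) ((\f.(\g.(\h.((f h) g)))) u))) u) v) ((\a.a) (\f.(\g.(\h.((f h) g))))))
Step 3: ((((w u) ((\f.(\g.(\h.((f h) g)))) u)) v) ((\a.a) (\f.(\g.(\h.((f h) g))))))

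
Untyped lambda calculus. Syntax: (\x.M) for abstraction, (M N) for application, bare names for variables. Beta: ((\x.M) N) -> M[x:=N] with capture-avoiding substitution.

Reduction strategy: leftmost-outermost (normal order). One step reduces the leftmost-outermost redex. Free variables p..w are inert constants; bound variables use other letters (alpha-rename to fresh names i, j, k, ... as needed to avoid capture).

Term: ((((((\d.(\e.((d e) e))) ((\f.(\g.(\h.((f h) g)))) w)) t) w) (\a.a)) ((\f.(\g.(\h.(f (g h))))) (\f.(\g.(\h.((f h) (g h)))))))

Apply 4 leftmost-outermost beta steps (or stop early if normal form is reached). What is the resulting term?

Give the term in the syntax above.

Answer: (((((\h.((w h) t)) t) w) (\a.a)) ((\f.(\g.(\h.(f (g h))))) (\f.(\g.(\h.((f h) (g h)))))))

Derivation:
Step 0: ((((((\d.(\e.((d e) e))) ((\f.(\g.(\h.((f h) g)))) w)) t) w) (\a.a)) ((\f.(\g.(\h.(f (g h))))) (\f.(\g.(\h.((f h) (g h)))))))
Step 1: (((((\e.((((\f.(\g.(\h.((f h) g)))) w) e) e)) t) w) (\a.a)) ((\f.(\g.(\h.(f (g h))))) (\f.(\g.(\h.((f h) (g h)))))))
Step 2: (((((((\f.(\g.(\h.((f h) g)))) w) t) t) w) (\a.a)) ((\f.(\g.(\h.(f (g h))))) (\f.(\g.(\h.((f h) (g h)))))))
Step 3: ((((((\g.(\h.((w h) g))) t) t) w) (\a.a)) ((\f.(\g.(\h.(f (g h))))) (\f.(\g.(\h.((f h) (g h)))))))
Step 4: (((((\h.((w h) t)) t) w) (\a.a)) ((\f.(\g.(\h.(f (g h))))) (\f.(\g.(\h.((f h) (g h)))))))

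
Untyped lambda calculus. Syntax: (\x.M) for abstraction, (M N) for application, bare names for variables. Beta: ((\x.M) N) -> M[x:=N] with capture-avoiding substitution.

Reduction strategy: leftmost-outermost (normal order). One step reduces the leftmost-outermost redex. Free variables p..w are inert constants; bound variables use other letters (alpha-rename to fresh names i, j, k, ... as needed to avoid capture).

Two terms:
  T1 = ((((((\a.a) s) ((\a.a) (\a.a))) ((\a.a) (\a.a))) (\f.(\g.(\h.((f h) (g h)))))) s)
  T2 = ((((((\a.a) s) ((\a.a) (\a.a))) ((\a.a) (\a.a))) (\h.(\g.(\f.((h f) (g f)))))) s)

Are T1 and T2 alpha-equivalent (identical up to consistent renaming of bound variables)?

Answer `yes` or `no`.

Term 1: ((((((\a.a) s) ((\a.a) (\a.a))) ((\a.a) (\a.a))) (\f.(\g.(\h.((f h) (g h)))))) s)
Term 2: ((((((\a.a) s) ((\a.a) (\a.a))) ((\a.a) (\a.a))) (\h.(\g.(\f.((h f) (g f)))))) s)
Alpha-equivalence: compare structure up to binder renaming.
Result: True

Answer: yes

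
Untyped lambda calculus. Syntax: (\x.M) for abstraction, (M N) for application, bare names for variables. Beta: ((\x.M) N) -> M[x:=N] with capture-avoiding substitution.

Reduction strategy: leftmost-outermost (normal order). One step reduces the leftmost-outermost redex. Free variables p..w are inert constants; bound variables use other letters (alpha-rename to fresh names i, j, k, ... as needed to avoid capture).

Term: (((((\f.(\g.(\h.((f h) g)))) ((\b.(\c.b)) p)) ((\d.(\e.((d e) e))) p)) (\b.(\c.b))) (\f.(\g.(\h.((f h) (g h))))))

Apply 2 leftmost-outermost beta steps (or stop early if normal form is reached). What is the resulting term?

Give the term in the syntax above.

Step 0: (((((\f.(\g.(\h.((f h) g)))) ((\b.(\c.b)) p)) ((\d.(\e.((d e) e))) p)) (\b.(\c.b))) (\f.(\g.(\h.((f h) (g h))))))
Step 1: ((((\g.(\h.((((\b.(\c.b)) p) h) g))) ((\d.(\e.((d e) e))) p)) (\b.(\c.b))) (\f.(\g.(\h.((f h) (g h))))))
Step 2: (((\h.((((\b.(\c.b)) p) h) ((\d.(\e.((d e) e))) p))) (\b.(\c.b))) (\f.(\g.(\h.((f h) (g h))))))

Answer: (((\h.((((\b.(\c.b)) p) h) ((\d.(\e.((d e) e))) p))) (\b.(\c.b))) (\f.(\g.(\h.((f h) (g h))))))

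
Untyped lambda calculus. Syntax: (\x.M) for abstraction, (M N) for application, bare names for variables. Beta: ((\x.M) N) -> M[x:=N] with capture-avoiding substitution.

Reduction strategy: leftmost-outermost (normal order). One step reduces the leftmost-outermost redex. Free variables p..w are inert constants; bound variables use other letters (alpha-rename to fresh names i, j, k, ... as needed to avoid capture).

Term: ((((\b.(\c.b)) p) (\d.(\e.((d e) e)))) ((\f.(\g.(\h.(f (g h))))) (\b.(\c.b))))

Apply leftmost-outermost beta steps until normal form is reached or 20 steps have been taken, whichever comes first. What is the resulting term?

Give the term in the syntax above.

Step 0: ((((\b.(\c.b)) p) (\d.(\e.((d e) e)))) ((\f.(\g.(\h.(f (g h))))) (\b.(\c.b))))
Step 1: (((\c.p) (\d.(\e.((d e) e)))) ((\f.(\g.(\h.(f (g h))))) (\b.(\c.b))))
Step 2: (p ((\f.(\g.(\h.(f (g h))))) (\b.(\c.b))))
Step 3: (p (\g.(\h.((\b.(\c.b)) (g h)))))
Step 4: (p (\g.(\h.(\c.(g h)))))

Answer: (p (\g.(\h.(\c.(g h)))))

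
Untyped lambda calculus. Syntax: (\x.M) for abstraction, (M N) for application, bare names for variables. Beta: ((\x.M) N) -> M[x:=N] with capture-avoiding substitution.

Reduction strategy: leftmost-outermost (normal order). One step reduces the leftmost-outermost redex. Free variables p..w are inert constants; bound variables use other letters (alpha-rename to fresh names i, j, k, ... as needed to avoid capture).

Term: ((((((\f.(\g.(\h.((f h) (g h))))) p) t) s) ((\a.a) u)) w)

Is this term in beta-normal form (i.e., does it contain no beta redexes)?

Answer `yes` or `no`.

Answer: no

Derivation:
Term: ((((((\f.(\g.(\h.((f h) (g h))))) p) t) s) ((\a.a) u)) w)
Found 2 beta redex(es).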